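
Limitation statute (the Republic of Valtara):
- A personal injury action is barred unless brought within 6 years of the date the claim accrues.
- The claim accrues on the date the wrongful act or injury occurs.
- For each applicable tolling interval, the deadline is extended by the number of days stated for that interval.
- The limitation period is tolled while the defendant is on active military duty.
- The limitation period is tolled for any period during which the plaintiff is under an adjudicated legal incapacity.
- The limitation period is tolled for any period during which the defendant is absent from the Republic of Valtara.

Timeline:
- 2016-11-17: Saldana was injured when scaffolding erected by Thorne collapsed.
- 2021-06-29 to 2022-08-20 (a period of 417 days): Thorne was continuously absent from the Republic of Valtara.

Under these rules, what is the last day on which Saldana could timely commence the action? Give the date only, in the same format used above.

The limitation period began to run on 2016-11-17.
Adding the 6 years base period to 2016-11-17 gives a deadline of 2022-11-17, before any tolling.
Because the defendant's absence from the jurisdiction ran from 2021-06-29 to 2022-08-20, the deadline is extended by 417 days to 2024-01-08.

2024-01-08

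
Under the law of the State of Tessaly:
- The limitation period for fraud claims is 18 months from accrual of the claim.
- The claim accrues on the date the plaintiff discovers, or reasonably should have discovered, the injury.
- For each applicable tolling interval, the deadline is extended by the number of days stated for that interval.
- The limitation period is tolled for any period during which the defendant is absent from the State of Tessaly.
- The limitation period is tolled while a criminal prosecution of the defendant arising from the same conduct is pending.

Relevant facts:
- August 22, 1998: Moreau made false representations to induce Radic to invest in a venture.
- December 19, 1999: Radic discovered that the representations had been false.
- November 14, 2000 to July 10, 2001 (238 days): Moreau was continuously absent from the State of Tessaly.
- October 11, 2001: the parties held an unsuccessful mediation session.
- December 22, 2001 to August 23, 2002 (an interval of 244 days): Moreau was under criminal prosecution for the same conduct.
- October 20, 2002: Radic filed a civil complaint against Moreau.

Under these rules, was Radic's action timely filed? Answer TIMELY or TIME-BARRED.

Under the discovery rule, the claim accrued on December 19, 1999, when Radic discovered the injury — not on the August 22, 1998 date of the underlying act.
The untolled deadline — 18 months after December 19, 1999 — is June 19, 2001.
The period was tolled for 238 days by the defendant's absence from the jurisdiction (November 14, 2000 to July 10, 2001), pushing the deadline to February 12, 2002.
Because the pending criminal prosecution ran from December 22, 2001 to August 23, 2002, the deadline is extended by 244 days to October 14, 2002.
Nothing else in the chronology tolls or restarts the period.
The October 20, 2002 filing falls after the October 14, 2002 deadline; the claim is time-barred.

TIME-BARRED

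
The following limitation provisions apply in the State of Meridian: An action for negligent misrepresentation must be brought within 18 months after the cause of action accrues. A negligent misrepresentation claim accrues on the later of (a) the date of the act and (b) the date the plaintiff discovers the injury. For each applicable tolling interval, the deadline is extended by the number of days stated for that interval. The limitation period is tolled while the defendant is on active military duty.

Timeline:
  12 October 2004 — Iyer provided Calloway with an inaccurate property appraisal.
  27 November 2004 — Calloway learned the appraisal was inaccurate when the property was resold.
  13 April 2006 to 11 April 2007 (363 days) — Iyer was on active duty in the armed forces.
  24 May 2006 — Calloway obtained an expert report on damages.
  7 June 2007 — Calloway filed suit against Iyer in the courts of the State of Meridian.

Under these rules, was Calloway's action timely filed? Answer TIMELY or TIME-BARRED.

TIME-BARRED

Taking the later of the act (12 October 2004) and discovery (27 November 2004), the claim accrued on 27 November 2004.
18 months from 27 November 2004 is 27 May 2006.
The defendant's active military service from 13 April 2006 to 11 April 2007 tolled the period for 363 days, extending the deadline to 25 May 2007.
Nothing else in the chronology tolls or restarts the period.
Calloway filed on 7 June 2007, after the 25 May 2007 deadline, so the action is time-barred.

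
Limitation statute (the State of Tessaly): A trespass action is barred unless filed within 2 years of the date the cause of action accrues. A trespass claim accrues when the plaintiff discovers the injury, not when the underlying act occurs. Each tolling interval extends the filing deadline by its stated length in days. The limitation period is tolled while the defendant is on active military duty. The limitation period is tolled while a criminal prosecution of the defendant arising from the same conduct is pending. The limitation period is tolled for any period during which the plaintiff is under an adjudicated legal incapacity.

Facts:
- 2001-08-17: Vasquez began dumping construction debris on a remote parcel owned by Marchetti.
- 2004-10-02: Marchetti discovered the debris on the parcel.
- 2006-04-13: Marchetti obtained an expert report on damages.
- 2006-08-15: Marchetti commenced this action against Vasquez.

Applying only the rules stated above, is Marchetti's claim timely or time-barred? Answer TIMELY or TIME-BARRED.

TIMELY

Accrual is tied to discovery, so the period began on 2004-10-02 rather than on 2001-08-17 when the act occurred.
The untolled deadline — 2 years after 2004-10-02 — is 2006-10-02.
Nothing else in the chronology tolls or restarts the period.
Filing on 2006-08-15 beat the 2006-10-02 deadline — the action is timely.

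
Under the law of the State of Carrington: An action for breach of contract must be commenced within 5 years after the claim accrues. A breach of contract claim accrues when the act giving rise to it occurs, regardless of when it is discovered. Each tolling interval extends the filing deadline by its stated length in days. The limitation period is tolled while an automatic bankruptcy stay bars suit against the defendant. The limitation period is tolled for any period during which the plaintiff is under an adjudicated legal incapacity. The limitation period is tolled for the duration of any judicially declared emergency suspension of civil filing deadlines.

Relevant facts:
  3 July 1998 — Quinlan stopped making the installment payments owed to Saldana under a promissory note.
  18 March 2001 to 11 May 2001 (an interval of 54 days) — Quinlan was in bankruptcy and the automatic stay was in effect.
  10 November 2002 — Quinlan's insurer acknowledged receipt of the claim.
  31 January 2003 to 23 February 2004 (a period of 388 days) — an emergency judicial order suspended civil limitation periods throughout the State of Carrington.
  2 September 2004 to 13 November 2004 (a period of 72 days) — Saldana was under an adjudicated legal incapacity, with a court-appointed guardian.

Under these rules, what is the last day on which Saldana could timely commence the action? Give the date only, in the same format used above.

The claim accrued on 3 July 1998, when the wrongful act occurred.
5 years from 3 July 1998 is 3 July 2003.
The automatic bankruptcy stay from 18 March 2001 to 11 May 2001 tolled the period for 54 days, extending the deadline to 26 August 2003.
The emergency suspension of filing deadlines from 31 January 2003 to 23 February 2004 tolled the period for 388 days, extending the deadline to 17 September 2004.
The plaintiff's legal incapacity from 2 September 2004 to 13 November 2004 tolled the period for 72 days, extending the deadline to 28 November 2004.
The other events in the timeline have no effect on the limitation period under the stated rules.

28 November 2004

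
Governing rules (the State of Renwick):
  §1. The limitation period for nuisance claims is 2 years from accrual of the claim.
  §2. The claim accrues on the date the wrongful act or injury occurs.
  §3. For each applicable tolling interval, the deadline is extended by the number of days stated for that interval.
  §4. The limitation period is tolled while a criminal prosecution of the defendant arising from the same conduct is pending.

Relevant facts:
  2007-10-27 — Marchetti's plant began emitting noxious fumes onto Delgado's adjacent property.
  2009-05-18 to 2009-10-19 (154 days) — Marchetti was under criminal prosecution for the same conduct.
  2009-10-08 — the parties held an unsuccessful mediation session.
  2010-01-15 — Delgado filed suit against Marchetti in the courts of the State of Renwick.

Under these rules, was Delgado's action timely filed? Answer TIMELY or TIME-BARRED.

The claim accrued on 2007-10-27, the date of the act.
Adding the 2 years base period to 2007-10-27 gives a deadline of 2009-10-27, before any tolling.
Because the pending criminal prosecution ran from 2009-05-18 to 2009-10-19, the deadline is extended by 154 days to 2010-03-30.
None of the other events listed affects the running of the period under the stated rules.
Filing on 2010-01-15 beat the 2010-03-30 deadline — the action is timely.

TIMELY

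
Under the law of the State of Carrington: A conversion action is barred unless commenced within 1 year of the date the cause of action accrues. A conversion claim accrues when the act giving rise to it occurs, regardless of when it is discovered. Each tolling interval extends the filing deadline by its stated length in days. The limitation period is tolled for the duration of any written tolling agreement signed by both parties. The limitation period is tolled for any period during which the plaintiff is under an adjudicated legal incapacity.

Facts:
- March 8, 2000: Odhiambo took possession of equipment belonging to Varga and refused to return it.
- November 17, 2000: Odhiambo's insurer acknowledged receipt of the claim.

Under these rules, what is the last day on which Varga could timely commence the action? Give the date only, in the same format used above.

The cause of action accrued on March 8, 2000, the date of the act.
Adding the 1 year base period to March 8, 2000 gives a deadline of March 8, 2001, before any tolling.
The other events in the timeline have no effect on the limitation period under the stated rules.

March 8, 2001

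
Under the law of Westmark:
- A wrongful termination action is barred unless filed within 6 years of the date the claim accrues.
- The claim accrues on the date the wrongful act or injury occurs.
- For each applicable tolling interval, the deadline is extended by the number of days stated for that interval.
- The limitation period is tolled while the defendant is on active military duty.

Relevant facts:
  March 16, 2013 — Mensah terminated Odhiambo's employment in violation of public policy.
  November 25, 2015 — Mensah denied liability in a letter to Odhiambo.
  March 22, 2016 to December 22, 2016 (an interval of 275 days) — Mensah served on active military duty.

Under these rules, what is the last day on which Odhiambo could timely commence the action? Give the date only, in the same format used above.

December 16, 2019

The claim accrued on March 16, 2013, when the wrongful act occurred.
6 years from March 16, 2013 is March 16, 2019.
The defendant's active military service from March 22, 2016 to December 22, 2016 tolled the period for 275 days, extending the deadline to December 16, 2019.
None of the other events listed affects the running of the period under the stated rules.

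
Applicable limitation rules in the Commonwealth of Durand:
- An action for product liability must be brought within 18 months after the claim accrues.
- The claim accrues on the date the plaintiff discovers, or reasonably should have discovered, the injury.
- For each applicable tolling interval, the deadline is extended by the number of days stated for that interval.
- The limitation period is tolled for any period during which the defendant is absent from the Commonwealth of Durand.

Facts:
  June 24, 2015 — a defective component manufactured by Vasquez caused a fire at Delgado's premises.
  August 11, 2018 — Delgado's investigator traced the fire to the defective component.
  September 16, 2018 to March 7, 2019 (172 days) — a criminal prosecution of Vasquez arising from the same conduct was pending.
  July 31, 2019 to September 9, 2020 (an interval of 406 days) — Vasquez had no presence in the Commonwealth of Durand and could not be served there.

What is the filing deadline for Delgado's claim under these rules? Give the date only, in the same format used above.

The claim did not accrue until Delgado discovered the injury on August 11, 2018; the June 24, 2015 act date does not start the clock under the stated rule.
The untolled deadline — 18 months after August 11, 2018 — is February 11, 2020.
The defendant's absence from the jurisdiction from July 31, 2019 to September 9, 2020 tolled the period for 406 days, extending the deadline to March 23, 2021.
No stated provision tolls the period for a criminal prosecution, so the interval from September 16, 2018 to March 7, 2019 has no effect on the deadline.

March 23, 2021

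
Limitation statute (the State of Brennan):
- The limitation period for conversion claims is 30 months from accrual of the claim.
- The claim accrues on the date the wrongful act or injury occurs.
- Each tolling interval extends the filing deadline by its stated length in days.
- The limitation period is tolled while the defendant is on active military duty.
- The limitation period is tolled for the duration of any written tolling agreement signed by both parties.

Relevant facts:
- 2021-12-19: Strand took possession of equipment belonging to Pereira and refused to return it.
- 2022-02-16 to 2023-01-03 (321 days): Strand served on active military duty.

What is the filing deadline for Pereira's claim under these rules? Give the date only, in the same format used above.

The claim accrued on 2021-12-19, when the wrongful act occurred.
Adding the 30 months base period to 2021-12-19 gives a deadline of 2024-06-19, before any tolling.
Because the defendant's active military service ran from 2022-02-16 to 2023-01-03, the deadline is extended by 321 days to 2025-05-06.

2025-05-06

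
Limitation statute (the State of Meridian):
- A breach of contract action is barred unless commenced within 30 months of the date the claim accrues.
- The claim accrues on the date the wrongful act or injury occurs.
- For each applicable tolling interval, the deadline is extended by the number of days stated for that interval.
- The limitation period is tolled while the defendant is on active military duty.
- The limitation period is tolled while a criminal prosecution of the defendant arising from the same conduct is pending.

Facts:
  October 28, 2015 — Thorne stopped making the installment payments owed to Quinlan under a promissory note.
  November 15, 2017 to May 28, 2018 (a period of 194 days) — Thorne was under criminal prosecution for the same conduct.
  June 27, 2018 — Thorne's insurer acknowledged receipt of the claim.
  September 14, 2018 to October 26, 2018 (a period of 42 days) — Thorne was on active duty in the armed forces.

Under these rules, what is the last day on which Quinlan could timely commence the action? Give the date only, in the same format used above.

December 20, 2018

The claim accrued on October 28, 2015, when the wrongful act occurred.
The untolled deadline — 30 months after October 28, 2015 — is April 28, 2018.
The period was tolled for 194 days by the pending criminal prosecution (November 15, 2017 to May 28, 2018), pushing the deadline to November 8, 2018.
Because the defendant's active military service ran from September 14, 2018 to October 26, 2018, the deadline is extended by 42 days to December 20, 2018.
None of the other events listed affects the running of the period under the stated rules.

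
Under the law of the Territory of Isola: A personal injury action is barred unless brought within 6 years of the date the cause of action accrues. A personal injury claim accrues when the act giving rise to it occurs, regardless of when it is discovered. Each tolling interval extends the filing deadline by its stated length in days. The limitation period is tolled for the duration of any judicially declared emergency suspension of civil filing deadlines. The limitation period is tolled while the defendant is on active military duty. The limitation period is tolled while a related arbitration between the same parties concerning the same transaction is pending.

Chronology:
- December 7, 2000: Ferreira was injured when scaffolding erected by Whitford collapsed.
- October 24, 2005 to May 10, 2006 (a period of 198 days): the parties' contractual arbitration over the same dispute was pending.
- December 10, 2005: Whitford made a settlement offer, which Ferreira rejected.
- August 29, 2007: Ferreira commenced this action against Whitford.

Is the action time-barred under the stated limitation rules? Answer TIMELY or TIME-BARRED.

TIME-BARRED

The cause of action accrued on December 7, 2000, the date of the act.
The untolled deadline — 6 years after December 7, 2000 — is December 7, 2006.
The pending related arbitration from October 24, 2005 to May 10, 2006 tolled the period for 198 days, extending the deadline to June 23, 2007.
The other events in the timeline have no effect on the limitation period under the stated rules.
The August 29, 2007 filing falls after the June 23, 2007 deadline; the claim is time-barred.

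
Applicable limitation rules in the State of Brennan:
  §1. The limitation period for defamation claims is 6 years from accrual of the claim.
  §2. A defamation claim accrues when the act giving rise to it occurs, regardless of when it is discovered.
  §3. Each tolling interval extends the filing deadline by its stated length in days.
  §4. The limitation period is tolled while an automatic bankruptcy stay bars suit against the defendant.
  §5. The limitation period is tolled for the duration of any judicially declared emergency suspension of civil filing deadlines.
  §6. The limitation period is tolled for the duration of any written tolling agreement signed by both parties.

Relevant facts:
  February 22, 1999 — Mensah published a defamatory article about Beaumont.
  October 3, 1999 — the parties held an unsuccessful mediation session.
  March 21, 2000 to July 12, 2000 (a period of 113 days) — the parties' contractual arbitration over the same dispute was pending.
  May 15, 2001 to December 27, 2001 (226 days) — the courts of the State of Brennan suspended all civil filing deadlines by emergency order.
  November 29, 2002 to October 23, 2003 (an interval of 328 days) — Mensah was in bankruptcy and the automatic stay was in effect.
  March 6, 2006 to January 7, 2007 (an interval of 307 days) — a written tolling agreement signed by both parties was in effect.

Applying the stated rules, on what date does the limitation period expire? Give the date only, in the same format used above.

July 3, 2007

The claim accrued on February 22, 1999, when the wrongful act occurred.
6 years from February 22, 1999 is February 22, 2005.
The period was tolled for 226 days by the emergency suspension of filing deadlines (May 15, 2001 to December 27, 2001), pushing the deadline to October 6, 2005.
Because the automatic bankruptcy stay ran from November 29, 2002 to October 23, 2003, the deadline is extended by 328 days to August 30, 2006.
Because the written tolling agreement ran from March 6, 2006 to January 7, 2007, the deadline is extended by 307 days to July 3, 2007.
Although a pending arbitration ran from March 21, 2000 to July 12, 2000, the stated rules do not make that a tolling event, so it is disregarded.
The other events in the timeline have no effect on the limitation period under the stated rules.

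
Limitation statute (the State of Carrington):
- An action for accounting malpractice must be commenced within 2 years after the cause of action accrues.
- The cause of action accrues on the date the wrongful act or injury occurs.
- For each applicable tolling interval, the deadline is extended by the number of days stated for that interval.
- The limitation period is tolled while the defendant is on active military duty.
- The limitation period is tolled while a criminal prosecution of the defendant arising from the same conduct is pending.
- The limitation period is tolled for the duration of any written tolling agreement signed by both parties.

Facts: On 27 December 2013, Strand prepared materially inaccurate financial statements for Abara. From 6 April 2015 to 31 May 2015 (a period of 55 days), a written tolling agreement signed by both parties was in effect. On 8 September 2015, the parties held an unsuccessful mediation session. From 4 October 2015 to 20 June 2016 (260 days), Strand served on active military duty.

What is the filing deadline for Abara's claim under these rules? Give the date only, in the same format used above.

The claim accrued on 27 December 2013, when the wrongful act occurred.
2 years from 27 December 2013 is 27 December 2015.
The period was tolled for 55 days by the written tolling agreement (6 April 2015 to 31 May 2015), pushing the deadline to 20 February 2016.
Because the defendant's active military service ran from 4 October 2015 to 20 June 2016, the deadline is extended by 260 days to 6 November 2016.
Nothing else in the chronology tolls or restarts the period.

6 November 2016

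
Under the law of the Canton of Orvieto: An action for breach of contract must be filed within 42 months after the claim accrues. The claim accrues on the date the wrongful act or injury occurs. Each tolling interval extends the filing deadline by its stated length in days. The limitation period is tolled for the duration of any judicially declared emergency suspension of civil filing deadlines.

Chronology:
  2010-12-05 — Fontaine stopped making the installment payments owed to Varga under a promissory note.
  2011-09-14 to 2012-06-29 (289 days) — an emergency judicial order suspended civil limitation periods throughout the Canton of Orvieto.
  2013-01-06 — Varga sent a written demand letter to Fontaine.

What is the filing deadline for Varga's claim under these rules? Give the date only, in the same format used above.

2015-03-21

The claim accrued on 2010-12-05, when the wrongful act occurred.
Adding the 42 months base period to 2010-12-05 gives a deadline of 2014-06-05, before any tolling.
The period was tolled for 289 days by the emergency suspension of filing deadlines (2011-09-14 to 2012-06-29), pushing the deadline to 2015-03-21.
None of the other events listed affects the running of the period under the stated rules.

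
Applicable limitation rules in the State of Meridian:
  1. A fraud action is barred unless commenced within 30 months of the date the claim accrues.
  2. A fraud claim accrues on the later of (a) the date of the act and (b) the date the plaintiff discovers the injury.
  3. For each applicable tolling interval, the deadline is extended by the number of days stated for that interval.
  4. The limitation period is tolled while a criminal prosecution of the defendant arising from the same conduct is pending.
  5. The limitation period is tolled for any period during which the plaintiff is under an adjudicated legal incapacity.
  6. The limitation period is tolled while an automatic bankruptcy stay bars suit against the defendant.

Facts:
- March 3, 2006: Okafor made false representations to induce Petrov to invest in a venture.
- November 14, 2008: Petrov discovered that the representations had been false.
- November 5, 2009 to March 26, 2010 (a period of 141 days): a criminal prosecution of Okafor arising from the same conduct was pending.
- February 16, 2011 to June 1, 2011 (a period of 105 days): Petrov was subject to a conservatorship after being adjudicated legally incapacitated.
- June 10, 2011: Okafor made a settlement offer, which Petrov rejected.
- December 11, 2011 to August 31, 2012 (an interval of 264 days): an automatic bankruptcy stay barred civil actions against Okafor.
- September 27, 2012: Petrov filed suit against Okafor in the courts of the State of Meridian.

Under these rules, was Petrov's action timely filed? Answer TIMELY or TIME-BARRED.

The claim accrued on November 14, 2008 — the later of the March 3, 2006 act and the November 14, 2008 discovery.
Adding the 30 months base period to November 14, 2008 gives a deadline of May 14, 2011, before any tolling.
The pending criminal prosecution from November 5, 2009 to March 26, 2010 tolled the period for 141 days, extending the deadline to October 2, 2011.
The plaintiff's legal incapacity from February 16, 2011 to June 1, 2011 tolled the period for 105 days, extending the deadline to January 15, 2012.
Because the automatic bankruptcy stay ran from December 11, 2011 to August 31, 2012, the deadline is extended by 264 days to October 5, 2012.
The other events in the timeline have no effect on the limitation period under the stated rules.
Petrov filed on September 27, 2012, before the October 5, 2012 deadline, so the action is timely.

TIMELY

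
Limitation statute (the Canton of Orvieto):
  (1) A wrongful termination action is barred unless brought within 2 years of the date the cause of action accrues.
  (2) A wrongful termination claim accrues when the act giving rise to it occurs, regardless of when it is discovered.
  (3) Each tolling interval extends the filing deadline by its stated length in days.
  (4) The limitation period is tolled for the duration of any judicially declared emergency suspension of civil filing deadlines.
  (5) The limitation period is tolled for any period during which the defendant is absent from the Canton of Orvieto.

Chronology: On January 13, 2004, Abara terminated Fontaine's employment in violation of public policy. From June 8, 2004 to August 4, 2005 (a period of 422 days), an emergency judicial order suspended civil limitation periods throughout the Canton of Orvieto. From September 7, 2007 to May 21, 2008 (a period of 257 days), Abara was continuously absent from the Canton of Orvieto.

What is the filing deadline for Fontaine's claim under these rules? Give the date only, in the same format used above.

March 11, 2007

The cause of action accrued on January 13, 2004, the date of the act.
The untolled deadline — 2 years after January 13, 2004 — is January 13, 2006.
The emergency suspension of filing deadlines from June 8, 2004 to August 4, 2005 tolled the period for 422 days, extending the deadline to March 11, 2007.
By the time the defendant's absence from the jurisdiction began on September 7, 2007, the limitation period had already expired on March 11, 2007; that interval cannot revive it.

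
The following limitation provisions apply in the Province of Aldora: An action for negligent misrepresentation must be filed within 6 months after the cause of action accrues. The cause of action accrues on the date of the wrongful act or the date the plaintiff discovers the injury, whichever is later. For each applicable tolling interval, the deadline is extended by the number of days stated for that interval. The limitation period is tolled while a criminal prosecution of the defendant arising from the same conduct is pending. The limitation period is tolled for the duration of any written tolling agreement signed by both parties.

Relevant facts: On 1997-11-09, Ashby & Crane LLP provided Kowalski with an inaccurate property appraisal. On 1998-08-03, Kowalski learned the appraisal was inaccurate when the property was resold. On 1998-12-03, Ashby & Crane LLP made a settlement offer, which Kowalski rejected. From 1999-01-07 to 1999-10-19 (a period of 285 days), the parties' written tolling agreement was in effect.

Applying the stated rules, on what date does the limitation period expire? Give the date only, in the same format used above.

Because discovery on 1998-08-03 post-dates the 1997-11-09 act, accrual under the later-of rule falls on 1998-08-03.
6 months from 1998-08-03 is 1999-02-03.
The written tolling agreement from 1999-01-07 to 1999-10-19 tolled the period for 285 days, extending the deadline to 1999-11-15.
None of the other events listed affects the running of the period under the stated rules.

1999-11-15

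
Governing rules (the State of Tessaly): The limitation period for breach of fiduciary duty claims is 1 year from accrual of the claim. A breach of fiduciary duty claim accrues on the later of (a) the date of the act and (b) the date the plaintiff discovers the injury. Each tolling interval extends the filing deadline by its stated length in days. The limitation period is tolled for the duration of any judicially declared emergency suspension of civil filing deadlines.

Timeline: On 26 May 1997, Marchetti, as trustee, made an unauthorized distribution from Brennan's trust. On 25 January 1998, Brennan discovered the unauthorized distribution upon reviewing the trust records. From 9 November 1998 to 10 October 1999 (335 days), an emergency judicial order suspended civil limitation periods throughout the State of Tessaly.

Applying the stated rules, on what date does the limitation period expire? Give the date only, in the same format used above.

The claim accrued on 25 January 1998 — the later of the 26 May 1997 act and the 25 January 1998 discovery.
1 year from 25 January 1998 is 25 January 1999.
The emergency suspension of filing deadlines from 9 November 1998 to 10 October 1999 tolled the period for 335 days, extending the deadline to 26 December 1999.

26 December 1999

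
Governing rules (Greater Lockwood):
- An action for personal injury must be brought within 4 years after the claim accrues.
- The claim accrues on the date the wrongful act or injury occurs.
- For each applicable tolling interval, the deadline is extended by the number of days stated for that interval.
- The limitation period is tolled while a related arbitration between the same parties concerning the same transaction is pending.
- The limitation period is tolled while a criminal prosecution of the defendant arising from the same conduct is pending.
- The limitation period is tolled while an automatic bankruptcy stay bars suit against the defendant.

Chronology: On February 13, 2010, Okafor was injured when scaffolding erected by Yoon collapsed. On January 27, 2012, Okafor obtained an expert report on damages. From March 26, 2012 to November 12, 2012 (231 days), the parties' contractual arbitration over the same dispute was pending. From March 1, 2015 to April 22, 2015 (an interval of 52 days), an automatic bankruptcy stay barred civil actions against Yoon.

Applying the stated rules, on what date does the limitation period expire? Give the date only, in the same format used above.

October 2, 2014

The claim accrued on February 13, 2010, the date of the act.
4 years from February 13, 2010 is February 13, 2014.
The pending related arbitration from March 26, 2012 to November 12, 2012 tolled the period for 231 days, extending the deadline to October 2, 2014.
By the time the automatic bankruptcy stay began on March 1, 2015, the limitation period had already expired on October 2, 2014; that interval cannot revive it.
The other events in the timeline have no effect on the limitation period under the stated rules.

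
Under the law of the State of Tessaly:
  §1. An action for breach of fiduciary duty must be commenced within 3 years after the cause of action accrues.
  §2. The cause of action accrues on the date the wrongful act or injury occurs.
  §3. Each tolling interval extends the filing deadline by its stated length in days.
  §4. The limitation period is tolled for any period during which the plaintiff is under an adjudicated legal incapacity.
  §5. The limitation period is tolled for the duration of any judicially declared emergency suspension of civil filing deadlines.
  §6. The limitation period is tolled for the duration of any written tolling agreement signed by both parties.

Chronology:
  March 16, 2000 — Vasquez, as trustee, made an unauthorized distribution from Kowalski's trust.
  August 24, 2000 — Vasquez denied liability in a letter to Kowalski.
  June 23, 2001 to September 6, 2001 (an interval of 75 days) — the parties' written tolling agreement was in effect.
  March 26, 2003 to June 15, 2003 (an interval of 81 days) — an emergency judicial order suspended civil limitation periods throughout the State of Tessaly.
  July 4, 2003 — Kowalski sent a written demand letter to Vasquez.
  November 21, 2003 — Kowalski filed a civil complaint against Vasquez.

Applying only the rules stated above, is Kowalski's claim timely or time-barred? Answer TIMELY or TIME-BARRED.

TIME-BARRED

The claim accrued on March 16, 2000, when the wrongful act occurred.
Adding the 3 years base period to March 16, 2000 gives a deadline of March 16, 2003, before any tolling.
Because the written tolling agreement ran from June 23, 2001 to September 6, 2001, the deadline is extended by 75 days to May 30, 2003.
The period was tolled for 81 days by the emergency suspension of filing deadlines (March 26, 2003 to June 15, 2003), pushing the deadline to August 19, 2003.
Nothing else in the chronology tolls or restarts the period.
Filing on November 21, 2003 missed the August 19, 2003 deadline — the action is time-barred.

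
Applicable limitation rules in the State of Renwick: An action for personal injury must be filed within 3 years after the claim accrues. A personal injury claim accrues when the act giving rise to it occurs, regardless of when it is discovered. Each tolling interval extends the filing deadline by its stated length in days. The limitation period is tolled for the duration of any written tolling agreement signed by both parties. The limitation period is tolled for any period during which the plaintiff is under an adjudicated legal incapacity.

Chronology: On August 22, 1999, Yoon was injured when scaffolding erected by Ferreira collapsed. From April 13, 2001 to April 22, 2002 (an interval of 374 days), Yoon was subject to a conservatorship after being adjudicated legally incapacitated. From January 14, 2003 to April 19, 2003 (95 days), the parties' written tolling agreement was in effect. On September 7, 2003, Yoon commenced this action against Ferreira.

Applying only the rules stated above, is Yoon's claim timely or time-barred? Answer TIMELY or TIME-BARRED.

TIMELY

The claim accrued on August 22, 1999, when the wrongful act occurred.
Adding the 3 years base period to August 22, 1999 gives a deadline of August 22, 2002, before any tolling.
Because the plaintiff's legal incapacity ran from April 13, 2001 to April 22, 2002, the deadline is extended by 374 days to August 31, 2003.
The written tolling agreement from January 14, 2003 to April 19, 2003 tolled the period for 95 days, extending the deadline to December 4, 2003.
The September 7, 2003 filing precedes the December 4, 2003 deadline; the claim is timely.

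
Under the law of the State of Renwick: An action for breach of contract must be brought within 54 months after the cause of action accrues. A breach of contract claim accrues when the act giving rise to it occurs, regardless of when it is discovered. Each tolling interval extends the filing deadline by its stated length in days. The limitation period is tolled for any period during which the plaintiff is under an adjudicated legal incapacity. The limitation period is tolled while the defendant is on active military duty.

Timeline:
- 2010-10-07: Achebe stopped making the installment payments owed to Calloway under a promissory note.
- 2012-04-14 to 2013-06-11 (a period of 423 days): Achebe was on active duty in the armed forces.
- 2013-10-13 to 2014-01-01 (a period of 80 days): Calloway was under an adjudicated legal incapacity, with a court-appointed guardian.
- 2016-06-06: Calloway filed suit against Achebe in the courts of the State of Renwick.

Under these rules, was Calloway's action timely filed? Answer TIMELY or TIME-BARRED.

TIMELY

The cause of action accrued on 2010-10-07, the date of the act.
The untolled deadline — 54 months after 2010-10-07 — is 2015-04-07.
The period was tolled for 423 days by the defendant's active military service (2012-04-14 to 2013-06-11), pushing the deadline to 2016-06-03.
Because the plaintiff's legal incapacity ran from 2013-10-13 to 2014-01-01, the deadline is extended by 80 days to 2016-08-22.
The 2016-06-06 filing precedes the 2016-08-22 deadline; the claim is timely.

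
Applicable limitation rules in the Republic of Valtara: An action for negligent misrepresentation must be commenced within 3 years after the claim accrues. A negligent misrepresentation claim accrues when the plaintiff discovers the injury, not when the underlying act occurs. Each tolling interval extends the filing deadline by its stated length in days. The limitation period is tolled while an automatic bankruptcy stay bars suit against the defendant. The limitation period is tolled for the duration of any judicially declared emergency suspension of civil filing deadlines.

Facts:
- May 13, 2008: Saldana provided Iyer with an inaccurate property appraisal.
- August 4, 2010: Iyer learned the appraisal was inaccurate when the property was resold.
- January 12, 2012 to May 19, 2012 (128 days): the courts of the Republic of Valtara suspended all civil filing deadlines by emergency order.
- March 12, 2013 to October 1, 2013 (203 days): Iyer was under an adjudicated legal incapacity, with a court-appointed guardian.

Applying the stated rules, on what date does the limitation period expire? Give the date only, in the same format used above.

December 10, 2013

Accrual is tied to discovery, so the period began on August 4, 2010 rather than on May 13, 2008 when the act occurred.
The untolled deadline — 3 years after August 4, 2010 — is August 4, 2013.
The emergency suspension of filing deadlines from January 12, 2012 to May 19, 2012 tolled the period for 128 days, extending the deadline to December 10, 2013.
The plaintiff's legal incapacity from March 12, 2013 to October 1, 2013 does not toll the period, because no stated rule makes the plaintiff's incapacity a tolling event.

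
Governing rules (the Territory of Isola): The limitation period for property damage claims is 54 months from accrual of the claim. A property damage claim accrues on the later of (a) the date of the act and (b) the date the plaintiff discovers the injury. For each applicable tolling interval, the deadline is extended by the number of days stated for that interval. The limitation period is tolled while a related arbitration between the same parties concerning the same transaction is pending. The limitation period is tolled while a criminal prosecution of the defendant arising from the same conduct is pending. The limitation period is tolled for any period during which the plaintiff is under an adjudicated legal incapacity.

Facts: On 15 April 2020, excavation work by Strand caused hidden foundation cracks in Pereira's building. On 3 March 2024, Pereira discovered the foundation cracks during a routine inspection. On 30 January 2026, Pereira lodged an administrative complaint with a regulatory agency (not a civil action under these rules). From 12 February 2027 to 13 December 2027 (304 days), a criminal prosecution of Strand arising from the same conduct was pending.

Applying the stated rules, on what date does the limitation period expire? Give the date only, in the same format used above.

4 July 2029

Taking the later of the act (15 April 2020) and discovery (3 March 2024), the claim accrued on 3 March 2024.
Adding the 54 months base period to 3 March 2024 gives a deadline of 3 September 2028, before any tolling.
The period was tolled for 304 days by the pending criminal prosecution (12 February 2027 to 13 December 2027), pushing the deadline to 4 July 2029.
The other events in the timeline have no effect on the limitation period under the stated rules.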